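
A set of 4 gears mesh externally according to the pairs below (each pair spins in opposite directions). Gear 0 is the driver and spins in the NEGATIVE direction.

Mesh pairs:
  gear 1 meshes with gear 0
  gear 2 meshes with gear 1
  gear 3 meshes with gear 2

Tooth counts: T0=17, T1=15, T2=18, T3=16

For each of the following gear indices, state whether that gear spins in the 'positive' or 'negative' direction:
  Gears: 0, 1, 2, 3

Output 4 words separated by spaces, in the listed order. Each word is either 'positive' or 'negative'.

Answer: negative positive negative positive

Derivation:
Gear 0 (driver): negative (depth 0)
  gear 1: meshes with gear 0 -> depth 1 -> positive (opposite of gear 0)
  gear 2: meshes with gear 1 -> depth 2 -> negative (opposite of gear 1)
  gear 3: meshes with gear 2 -> depth 3 -> positive (opposite of gear 2)
Queried indices 0, 1, 2, 3 -> negative, positive, negative, positive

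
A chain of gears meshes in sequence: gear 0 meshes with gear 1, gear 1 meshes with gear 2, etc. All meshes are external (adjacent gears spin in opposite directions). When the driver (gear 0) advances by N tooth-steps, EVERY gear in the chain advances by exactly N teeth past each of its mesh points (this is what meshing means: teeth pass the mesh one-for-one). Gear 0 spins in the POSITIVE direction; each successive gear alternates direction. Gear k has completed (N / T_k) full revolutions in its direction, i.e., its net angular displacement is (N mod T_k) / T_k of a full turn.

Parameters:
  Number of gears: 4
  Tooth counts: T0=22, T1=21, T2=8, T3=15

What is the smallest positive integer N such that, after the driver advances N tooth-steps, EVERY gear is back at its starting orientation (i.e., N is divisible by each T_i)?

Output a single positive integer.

Answer: 9240

Derivation:
Gear k returns to start when N is a multiple of T_k.
All gears at start simultaneously when N is a common multiple of [22, 21, 8, 15]; the smallest such N is lcm(22, 21, 8, 15).
Start: lcm = T0 = 22
Fold in T1=21: gcd(22, 21) = 1; lcm(22, 21) = 22 * 21 / 1 = 462 / 1 = 462
Fold in T2=8: gcd(462, 8) = 2; lcm(462, 8) = 462 * 8 / 2 = 3696 / 2 = 1848
Fold in T3=15: gcd(1848, 15) = 3; lcm(1848, 15) = 1848 * 15 / 3 = 27720 / 3 = 9240
Full cycle length = 9240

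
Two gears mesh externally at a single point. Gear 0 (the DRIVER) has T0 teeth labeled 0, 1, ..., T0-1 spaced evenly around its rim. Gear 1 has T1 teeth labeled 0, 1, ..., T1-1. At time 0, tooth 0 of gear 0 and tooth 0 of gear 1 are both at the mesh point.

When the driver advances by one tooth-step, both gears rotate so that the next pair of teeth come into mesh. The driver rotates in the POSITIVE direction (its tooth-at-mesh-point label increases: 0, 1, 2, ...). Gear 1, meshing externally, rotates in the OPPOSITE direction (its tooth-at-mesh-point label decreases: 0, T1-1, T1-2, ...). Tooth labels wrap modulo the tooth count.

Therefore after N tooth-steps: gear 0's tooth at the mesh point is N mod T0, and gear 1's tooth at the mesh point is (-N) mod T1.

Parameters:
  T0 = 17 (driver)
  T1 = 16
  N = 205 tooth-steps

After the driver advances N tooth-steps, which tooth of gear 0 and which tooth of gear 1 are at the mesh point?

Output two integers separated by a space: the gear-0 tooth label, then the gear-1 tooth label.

Gear 0 (driver, T0=17): tooth at mesh = N mod T0
  205 = 12 * 17 + 1, so 205 mod 17 = 1
  gear 0 tooth = 1
Gear 1 (driven, T1=16): tooth at mesh = (-N) mod T1
  205 = 12 * 16 + 13, so 205 mod 16 = 13
  (-205) mod 16 = (-13) mod 16 = 16 - 13 = 3
Mesh after 205 steps: gear-0 tooth 1 meets gear-1 tooth 3

Answer: 1 3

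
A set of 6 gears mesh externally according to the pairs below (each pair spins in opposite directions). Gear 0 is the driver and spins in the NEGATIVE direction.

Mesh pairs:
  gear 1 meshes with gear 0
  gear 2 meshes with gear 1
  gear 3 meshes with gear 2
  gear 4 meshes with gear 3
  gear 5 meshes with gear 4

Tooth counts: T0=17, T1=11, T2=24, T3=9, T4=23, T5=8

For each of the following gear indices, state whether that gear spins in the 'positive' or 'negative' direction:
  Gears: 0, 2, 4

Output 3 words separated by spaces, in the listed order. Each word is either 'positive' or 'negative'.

Gear 0 (driver): negative (depth 0)
  gear 1: meshes with gear 0 -> depth 1 -> positive (opposite of gear 0)
  gear 2: meshes with gear 1 -> depth 2 -> negative (opposite of gear 1)
  gear 3: meshes with gear 2 -> depth 3 -> positive (opposite of gear 2)
  gear 4: meshes with gear 3 -> depth 4 -> negative (opposite of gear 3)
  gear 5: meshes with gear 4 -> depth 5 -> positive (opposite of gear 4)
Queried indices 0, 2, 4 -> negative, negative, negative

Answer: negative negative negative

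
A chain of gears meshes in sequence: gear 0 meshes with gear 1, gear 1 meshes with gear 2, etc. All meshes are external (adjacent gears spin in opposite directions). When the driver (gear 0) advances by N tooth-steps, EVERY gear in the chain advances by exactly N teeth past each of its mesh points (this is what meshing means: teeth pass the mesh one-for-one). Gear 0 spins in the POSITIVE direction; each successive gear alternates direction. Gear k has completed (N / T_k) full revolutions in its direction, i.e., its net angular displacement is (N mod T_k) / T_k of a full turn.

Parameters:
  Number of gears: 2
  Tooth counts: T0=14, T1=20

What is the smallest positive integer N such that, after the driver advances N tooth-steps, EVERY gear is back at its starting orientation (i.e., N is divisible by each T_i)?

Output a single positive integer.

Answer: 140

Derivation:
Gear k returns to start when N is a multiple of T_k.
All gears at start simultaneously when N is a common multiple of [14, 20]; the smallest such N is lcm(14, 20).
Start: lcm = T0 = 14
Fold in T1=20: gcd(14, 20) = 2; lcm(14, 20) = 14 * 20 / 2 = 280 / 2 = 140
Full cycle length = 140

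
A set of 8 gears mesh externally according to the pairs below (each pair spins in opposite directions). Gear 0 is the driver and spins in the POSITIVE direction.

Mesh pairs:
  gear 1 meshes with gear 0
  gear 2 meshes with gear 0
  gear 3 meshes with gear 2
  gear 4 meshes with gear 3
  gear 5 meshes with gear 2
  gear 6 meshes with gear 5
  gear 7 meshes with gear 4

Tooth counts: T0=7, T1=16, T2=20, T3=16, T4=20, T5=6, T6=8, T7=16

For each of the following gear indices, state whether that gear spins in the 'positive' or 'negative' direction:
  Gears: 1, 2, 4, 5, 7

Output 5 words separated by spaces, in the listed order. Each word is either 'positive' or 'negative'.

Answer: negative negative negative positive positive

Derivation:
Gear 0 (driver): positive (depth 0)
  gear 1: meshes with gear 0 -> depth 1 -> negative (opposite of gear 0)
  gear 2: meshes with gear 0 -> depth 1 -> negative (opposite of gear 0)
  gear 3: meshes with gear 2 -> depth 2 -> positive (opposite of gear 2)
  gear 4: meshes with gear 3 -> depth 3 -> negative (opposite of gear 3)
  gear 5: meshes with gear 2 -> depth 2 -> positive (opposite of gear 2)
  gear 6: meshes with gear 5 -> depth 3 -> negative (opposite of gear 5)
  gear 7: meshes with gear 4 -> depth 4 -> positive (opposite of gear 4)
Queried indices 1, 2, 4, 5, 7 -> negative, negative, negative, positive, positive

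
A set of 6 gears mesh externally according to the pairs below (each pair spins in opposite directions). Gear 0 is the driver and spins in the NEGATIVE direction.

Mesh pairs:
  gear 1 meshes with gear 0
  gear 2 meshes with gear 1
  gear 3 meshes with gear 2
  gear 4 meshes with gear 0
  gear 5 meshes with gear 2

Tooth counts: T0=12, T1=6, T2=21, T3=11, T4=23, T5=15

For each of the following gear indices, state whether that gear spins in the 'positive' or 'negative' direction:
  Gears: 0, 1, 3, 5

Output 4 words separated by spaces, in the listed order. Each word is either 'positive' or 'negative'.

Gear 0 (driver): negative (depth 0)
  gear 1: meshes with gear 0 -> depth 1 -> positive (opposite of gear 0)
  gear 2: meshes with gear 1 -> depth 2 -> negative (opposite of gear 1)
  gear 3: meshes with gear 2 -> depth 3 -> positive (opposite of gear 2)
  gear 4: meshes with gear 0 -> depth 1 -> positive (opposite of gear 0)
  gear 5: meshes with gear 2 -> depth 3 -> positive (opposite of gear 2)
Queried indices 0, 1, 3, 5 -> negative, positive, positive, positive

Answer: negative positive positive positive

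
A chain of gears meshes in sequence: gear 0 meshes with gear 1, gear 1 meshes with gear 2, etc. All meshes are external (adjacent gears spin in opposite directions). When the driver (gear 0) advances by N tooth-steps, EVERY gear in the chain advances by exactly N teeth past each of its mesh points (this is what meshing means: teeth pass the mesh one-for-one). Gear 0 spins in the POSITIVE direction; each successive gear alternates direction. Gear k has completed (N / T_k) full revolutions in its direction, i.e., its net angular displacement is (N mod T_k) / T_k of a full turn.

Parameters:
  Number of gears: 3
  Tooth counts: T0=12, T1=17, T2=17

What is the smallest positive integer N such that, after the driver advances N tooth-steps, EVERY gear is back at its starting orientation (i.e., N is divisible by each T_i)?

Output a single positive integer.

Gear k returns to start when N is a multiple of T_k.
All gears at start simultaneously when N is a common multiple of [12, 17, 17]; the smallest such N is lcm(12, 17, 17).
Start: lcm = T0 = 12
Fold in T1=17: gcd(12, 17) = 1; lcm(12, 17) = 12 * 17 / 1 = 204 / 1 = 204
Fold in T2=17: gcd(204, 17) = 17; lcm(204, 17) = 204 * 17 / 17 = 3468 / 17 = 204
Full cycle length = 204

Answer: 204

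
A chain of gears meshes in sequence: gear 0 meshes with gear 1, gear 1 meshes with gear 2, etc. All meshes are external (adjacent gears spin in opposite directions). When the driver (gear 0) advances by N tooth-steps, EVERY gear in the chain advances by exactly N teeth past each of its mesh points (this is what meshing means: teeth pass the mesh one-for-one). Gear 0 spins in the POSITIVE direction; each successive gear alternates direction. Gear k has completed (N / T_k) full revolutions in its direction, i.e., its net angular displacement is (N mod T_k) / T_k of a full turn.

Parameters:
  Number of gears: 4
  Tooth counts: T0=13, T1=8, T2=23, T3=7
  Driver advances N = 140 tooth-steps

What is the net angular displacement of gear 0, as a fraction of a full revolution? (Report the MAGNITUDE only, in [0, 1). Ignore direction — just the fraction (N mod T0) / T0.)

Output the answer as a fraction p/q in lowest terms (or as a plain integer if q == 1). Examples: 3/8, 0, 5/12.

Answer: 10/13

Derivation:
Chain of 4 gears, tooth counts: [13, 8, 23, 7]
  gear 0: T0=13, direction=positive, advance = 140 mod 13 = 10 teeth = 10/13 turn
  gear 1: T1=8, direction=negative, advance = 140 mod 8 = 4 teeth = 4/8 turn
  gear 2: T2=23, direction=positive, advance = 140 mod 23 = 2 teeth = 2/23 turn
  gear 3: T3=7, direction=negative, advance = 140 mod 7 = 0 teeth = 0/7 turn
Gear 0: 140 mod 13 = 10
Fraction = 10 / 13 = 10/13 (gcd(10,13)=1) = 10/13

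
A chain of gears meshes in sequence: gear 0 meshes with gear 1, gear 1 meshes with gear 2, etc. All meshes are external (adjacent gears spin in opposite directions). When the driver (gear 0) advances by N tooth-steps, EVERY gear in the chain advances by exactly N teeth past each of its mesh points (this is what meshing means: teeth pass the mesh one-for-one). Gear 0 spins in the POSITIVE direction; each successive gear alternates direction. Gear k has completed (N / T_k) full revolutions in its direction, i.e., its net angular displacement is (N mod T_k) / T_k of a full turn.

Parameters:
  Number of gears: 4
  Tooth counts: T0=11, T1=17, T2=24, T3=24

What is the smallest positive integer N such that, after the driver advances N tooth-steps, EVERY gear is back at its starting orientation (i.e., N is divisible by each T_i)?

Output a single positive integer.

Answer: 4488

Derivation:
Gear k returns to start when N is a multiple of T_k.
All gears at start simultaneously when N is a common multiple of [11, 17, 24, 24]; the smallest such N is lcm(11, 17, 24, 24).
Start: lcm = T0 = 11
Fold in T1=17: gcd(11, 17) = 1; lcm(11, 17) = 11 * 17 / 1 = 187 / 1 = 187
Fold in T2=24: gcd(187, 24) = 1; lcm(187, 24) = 187 * 24 / 1 = 4488 / 1 = 4488
Fold in T3=24: gcd(4488, 24) = 24; lcm(4488, 24) = 4488 * 24 / 24 = 107712 / 24 = 4488
Full cycle length = 4488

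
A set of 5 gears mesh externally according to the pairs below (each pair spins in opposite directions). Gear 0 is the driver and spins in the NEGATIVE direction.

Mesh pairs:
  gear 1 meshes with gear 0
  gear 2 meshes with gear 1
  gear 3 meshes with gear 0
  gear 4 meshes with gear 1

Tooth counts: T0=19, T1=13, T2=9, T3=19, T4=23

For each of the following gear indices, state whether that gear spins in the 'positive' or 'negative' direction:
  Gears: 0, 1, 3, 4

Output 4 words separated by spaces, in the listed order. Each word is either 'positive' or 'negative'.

Gear 0 (driver): negative (depth 0)
  gear 1: meshes with gear 0 -> depth 1 -> positive (opposite of gear 0)
  gear 2: meshes with gear 1 -> depth 2 -> negative (opposite of gear 1)
  gear 3: meshes with gear 0 -> depth 1 -> positive (opposite of gear 0)
  gear 4: meshes with gear 1 -> depth 2 -> negative (opposite of gear 1)
Queried indices 0, 1, 3, 4 -> negative, positive, positive, negative

Answer: negative positive positive negative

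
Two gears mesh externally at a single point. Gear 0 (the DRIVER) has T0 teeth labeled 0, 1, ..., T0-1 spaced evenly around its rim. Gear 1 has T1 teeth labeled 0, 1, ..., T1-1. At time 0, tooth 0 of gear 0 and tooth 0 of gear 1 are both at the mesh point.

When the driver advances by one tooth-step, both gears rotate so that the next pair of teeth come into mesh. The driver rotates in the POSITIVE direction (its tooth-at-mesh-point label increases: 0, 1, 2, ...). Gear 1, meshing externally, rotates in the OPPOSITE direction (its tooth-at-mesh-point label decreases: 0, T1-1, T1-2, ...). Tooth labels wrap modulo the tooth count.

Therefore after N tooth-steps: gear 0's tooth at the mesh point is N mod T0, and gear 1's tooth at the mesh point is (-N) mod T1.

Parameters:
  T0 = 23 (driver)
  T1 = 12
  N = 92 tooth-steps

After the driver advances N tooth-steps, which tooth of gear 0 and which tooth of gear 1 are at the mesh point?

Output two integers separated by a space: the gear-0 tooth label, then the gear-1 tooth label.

Gear 0 (driver, T0=23): tooth at mesh = N mod T0
  92 = 4 * 23 + 0, so 92 mod 23 = 0
  gear 0 tooth = 0
Gear 1 (driven, T1=12): tooth at mesh = (-N) mod T1
  92 = 7 * 12 + 8, so 92 mod 12 = 8
  (-92) mod 12 = (-8) mod 12 = 12 - 8 = 4
Mesh after 92 steps: gear-0 tooth 0 meets gear-1 tooth 4

Answer: 0 4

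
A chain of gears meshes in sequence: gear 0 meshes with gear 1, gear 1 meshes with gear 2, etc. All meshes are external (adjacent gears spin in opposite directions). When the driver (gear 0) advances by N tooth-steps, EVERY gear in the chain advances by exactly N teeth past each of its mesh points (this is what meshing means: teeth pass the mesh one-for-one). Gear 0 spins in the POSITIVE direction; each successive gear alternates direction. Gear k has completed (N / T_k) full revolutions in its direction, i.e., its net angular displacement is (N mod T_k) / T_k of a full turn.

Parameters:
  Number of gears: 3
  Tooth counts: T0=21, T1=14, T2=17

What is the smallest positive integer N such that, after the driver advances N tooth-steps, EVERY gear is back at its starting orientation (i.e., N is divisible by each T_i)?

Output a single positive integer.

Answer: 714

Derivation:
Gear k returns to start when N is a multiple of T_k.
All gears at start simultaneously when N is a common multiple of [21, 14, 17]; the smallest such N is lcm(21, 14, 17).
Start: lcm = T0 = 21
Fold in T1=14: gcd(21, 14) = 7; lcm(21, 14) = 21 * 14 / 7 = 294 / 7 = 42
Fold in T2=17: gcd(42, 17) = 1; lcm(42, 17) = 42 * 17 / 1 = 714 / 1 = 714
Full cycle length = 714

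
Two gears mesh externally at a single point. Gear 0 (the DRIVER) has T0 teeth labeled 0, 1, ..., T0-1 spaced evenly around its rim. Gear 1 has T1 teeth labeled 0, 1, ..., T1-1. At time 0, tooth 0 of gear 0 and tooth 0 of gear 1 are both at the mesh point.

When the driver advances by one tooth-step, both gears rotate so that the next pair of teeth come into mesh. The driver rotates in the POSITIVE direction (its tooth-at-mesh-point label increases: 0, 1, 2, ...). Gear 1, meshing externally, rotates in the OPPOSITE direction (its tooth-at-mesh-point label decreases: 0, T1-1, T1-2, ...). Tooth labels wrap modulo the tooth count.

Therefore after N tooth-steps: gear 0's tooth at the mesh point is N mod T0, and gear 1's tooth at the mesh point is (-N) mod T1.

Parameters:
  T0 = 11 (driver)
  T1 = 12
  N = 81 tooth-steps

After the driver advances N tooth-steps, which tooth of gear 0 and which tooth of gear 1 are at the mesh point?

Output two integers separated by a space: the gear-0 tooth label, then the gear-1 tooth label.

Gear 0 (driver, T0=11): tooth at mesh = N mod T0
  81 = 7 * 11 + 4, so 81 mod 11 = 4
  gear 0 tooth = 4
Gear 1 (driven, T1=12): tooth at mesh = (-N) mod T1
  81 = 6 * 12 + 9, so 81 mod 12 = 9
  (-81) mod 12 = (-9) mod 12 = 12 - 9 = 3
Mesh after 81 steps: gear-0 tooth 4 meets gear-1 tooth 3

Answer: 4 3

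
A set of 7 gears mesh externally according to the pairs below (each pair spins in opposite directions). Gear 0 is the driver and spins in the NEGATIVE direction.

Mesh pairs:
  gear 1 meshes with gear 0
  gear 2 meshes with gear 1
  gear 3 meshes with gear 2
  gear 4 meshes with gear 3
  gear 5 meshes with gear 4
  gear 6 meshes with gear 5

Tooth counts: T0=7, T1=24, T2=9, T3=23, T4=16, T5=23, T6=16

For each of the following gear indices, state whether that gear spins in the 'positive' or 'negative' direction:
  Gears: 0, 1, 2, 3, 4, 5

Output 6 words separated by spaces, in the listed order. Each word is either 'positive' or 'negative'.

Answer: negative positive negative positive negative positive

Derivation:
Gear 0 (driver): negative (depth 0)
  gear 1: meshes with gear 0 -> depth 1 -> positive (opposite of gear 0)
  gear 2: meshes with gear 1 -> depth 2 -> negative (opposite of gear 1)
  gear 3: meshes with gear 2 -> depth 3 -> positive (opposite of gear 2)
  gear 4: meshes with gear 3 -> depth 4 -> negative (opposite of gear 3)
  gear 5: meshes with gear 4 -> depth 5 -> positive (opposite of gear 4)
  gear 6: meshes with gear 5 -> depth 6 -> negative (opposite of gear 5)
Queried indices 0, 1, 2, 3, 4, 5 -> negative, positive, negative, positive, negative, positive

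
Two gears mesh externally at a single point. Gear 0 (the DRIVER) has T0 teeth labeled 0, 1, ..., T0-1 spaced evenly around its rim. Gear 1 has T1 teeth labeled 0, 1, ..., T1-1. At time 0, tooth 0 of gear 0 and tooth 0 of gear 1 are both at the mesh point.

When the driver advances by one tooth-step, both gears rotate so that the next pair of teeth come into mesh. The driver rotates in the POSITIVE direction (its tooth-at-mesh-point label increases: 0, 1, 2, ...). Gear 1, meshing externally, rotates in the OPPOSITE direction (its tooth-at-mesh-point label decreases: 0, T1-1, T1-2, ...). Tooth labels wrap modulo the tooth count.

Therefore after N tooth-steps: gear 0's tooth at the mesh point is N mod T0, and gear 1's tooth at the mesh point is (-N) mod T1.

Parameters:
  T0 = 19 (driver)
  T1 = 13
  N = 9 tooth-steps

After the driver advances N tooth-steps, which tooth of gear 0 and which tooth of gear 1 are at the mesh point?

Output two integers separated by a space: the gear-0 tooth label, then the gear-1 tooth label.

Gear 0 (driver, T0=19): tooth at mesh = N mod T0
  9 = 0 * 19 + 9, so 9 mod 19 = 9
  gear 0 tooth = 9
Gear 1 (driven, T1=13): tooth at mesh = (-N) mod T1
  9 = 0 * 13 + 9, so 9 mod 13 = 9
  (-9) mod 13 = (-9) mod 13 = 13 - 9 = 4
Mesh after 9 steps: gear-0 tooth 9 meets gear-1 tooth 4

Answer: 9 4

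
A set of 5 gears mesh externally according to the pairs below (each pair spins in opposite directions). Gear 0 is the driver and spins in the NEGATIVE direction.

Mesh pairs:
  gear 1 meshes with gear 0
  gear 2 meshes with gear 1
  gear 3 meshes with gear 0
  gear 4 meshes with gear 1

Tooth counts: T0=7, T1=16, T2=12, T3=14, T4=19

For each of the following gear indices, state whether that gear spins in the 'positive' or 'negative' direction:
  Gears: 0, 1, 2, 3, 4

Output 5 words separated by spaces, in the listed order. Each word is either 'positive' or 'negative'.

Gear 0 (driver): negative (depth 0)
  gear 1: meshes with gear 0 -> depth 1 -> positive (opposite of gear 0)
  gear 2: meshes with gear 1 -> depth 2 -> negative (opposite of gear 1)
  gear 3: meshes with gear 0 -> depth 1 -> positive (opposite of gear 0)
  gear 4: meshes with gear 1 -> depth 2 -> negative (opposite of gear 1)
Queried indices 0, 1, 2, 3, 4 -> negative, positive, negative, positive, negative

Answer: negative positive negative positive negative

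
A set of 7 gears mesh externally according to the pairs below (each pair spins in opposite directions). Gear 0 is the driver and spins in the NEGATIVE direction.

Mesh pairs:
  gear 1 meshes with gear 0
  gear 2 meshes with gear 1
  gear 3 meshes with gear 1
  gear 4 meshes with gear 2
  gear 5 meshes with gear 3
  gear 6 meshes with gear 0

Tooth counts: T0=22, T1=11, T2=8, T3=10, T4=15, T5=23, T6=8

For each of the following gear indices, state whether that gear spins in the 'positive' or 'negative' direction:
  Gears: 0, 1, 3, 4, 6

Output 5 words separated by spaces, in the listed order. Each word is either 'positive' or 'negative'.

Gear 0 (driver): negative (depth 0)
  gear 1: meshes with gear 0 -> depth 1 -> positive (opposite of gear 0)
  gear 2: meshes with gear 1 -> depth 2 -> negative (opposite of gear 1)
  gear 3: meshes with gear 1 -> depth 2 -> negative (opposite of gear 1)
  gear 4: meshes with gear 2 -> depth 3 -> positive (opposite of gear 2)
  gear 5: meshes with gear 3 -> depth 3 -> positive (opposite of gear 3)
  gear 6: meshes with gear 0 -> depth 1 -> positive (opposite of gear 0)
Queried indices 0, 1, 3, 4, 6 -> negative, positive, negative, positive, positive

Answer: negative positive negative positive positive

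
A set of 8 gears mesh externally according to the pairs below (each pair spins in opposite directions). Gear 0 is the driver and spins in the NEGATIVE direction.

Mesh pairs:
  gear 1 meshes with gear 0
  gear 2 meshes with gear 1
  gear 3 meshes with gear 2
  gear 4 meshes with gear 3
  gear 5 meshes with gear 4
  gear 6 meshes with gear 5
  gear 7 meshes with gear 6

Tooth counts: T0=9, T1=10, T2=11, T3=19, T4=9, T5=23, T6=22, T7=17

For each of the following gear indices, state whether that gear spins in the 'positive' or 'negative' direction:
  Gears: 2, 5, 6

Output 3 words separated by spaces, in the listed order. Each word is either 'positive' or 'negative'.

Gear 0 (driver): negative (depth 0)
  gear 1: meshes with gear 0 -> depth 1 -> positive (opposite of gear 0)
  gear 2: meshes with gear 1 -> depth 2 -> negative (opposite of gear 1)
  gear 3: meshes with gear 2 -> depth 3 -> positive (opposite of gear 2)
  gear 4: meshes with gear 3 -> depth 4 -> negative (opposite of gear 3)
  gear 5: meshes with gear 4 -> depth 5 -> positive (opposite of gear 4)
  gear 6: meshes with gear 5 -> depth 6 -> negative (opposite of gear 5)
  gear 7: meshes with gear 6 -> depth 7 -> positive (opposite of gear 6)
Queried indices 2, 5, 6 -> negative, positive, negative

Answer: negative positive negative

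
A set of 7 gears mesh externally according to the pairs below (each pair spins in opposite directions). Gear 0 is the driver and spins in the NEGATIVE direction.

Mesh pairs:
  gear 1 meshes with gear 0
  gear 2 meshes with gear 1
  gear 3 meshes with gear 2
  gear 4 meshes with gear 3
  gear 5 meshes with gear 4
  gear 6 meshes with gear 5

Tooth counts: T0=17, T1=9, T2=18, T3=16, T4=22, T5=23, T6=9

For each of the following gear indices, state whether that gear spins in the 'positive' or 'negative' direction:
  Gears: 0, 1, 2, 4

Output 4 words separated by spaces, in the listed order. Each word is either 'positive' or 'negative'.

Answer: negative positive negative negative

Derivation:
Gear 0 (driver): negative (depth 0)
  gear 1: meshes with gear 0 -> depth 1 -> positive (opposite of gear 0)
  gear 2: meshes with gear 1 -> depth 2 -> negative (opposite of gear 1)
  gear 3: meshes with gear 2 -> depth 3 -> positive (opposite of gear 2)
  gear 4: meshes with gear 3 -> depth 4 -> negative (opposite of gear 3)
  gear 5: meshes with gear 4 -> depth 5 -> positive (opposite of gear 4)
  gear 6: meshes with gear 5 -> depth 6 -> negative (opposite of gear 5)
Queried indices 0, 1, 2, 4 -> negative, positive, negative, negative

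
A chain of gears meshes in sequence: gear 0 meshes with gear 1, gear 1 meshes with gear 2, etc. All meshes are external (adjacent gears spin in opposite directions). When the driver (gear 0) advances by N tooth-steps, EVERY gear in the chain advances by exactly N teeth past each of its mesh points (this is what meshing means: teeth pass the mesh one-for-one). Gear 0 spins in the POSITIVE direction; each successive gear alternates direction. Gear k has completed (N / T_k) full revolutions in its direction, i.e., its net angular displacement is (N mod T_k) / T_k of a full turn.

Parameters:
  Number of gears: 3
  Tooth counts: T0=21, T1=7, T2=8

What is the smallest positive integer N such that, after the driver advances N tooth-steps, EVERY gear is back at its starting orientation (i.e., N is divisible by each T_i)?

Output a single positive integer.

Gear k returns to start when N is a multiple of T_k.
All gears at start simultaneously when N is a common multiple of [21, 7, 8]; the smallest such N is lcm(21, 7, 8).
Start: lcm = T0 = 21
Fold in T1=7: gcd(21, 7) = 7; lcm(21, 7) = 21 * 7 / 7 = 147 / 7 = 21
Fold in T2=8: gcd(21, 8) = 1; lcm(21, 8) = 21 * 8 / 1 = 168 / 1 = 168
Full cycle length = 168

Answer: 168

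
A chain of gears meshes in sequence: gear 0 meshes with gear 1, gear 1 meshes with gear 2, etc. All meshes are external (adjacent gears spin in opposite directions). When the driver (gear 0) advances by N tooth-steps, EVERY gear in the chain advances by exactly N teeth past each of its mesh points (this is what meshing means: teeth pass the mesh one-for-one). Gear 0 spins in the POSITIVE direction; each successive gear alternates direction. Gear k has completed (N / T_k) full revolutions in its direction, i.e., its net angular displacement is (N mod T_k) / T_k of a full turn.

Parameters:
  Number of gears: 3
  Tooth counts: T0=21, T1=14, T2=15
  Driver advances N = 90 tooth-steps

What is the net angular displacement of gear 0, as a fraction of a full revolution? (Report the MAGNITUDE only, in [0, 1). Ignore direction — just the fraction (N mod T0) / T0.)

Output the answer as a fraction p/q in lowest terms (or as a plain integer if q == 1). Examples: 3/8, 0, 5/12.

Answer: 2/7

Derivation:
Chain of 3 gears, tooth counts: [21, 14, 15]
  gear 0: T0=21, direction=positive, advance = 90 mod 21 = 6 teeth = 6/21 turn
  gear 1: T1=14, direction=negative, advance = 90 mod 14 = 6 teeth = 6/14 turn
  gear 2: T2=15, direction=positive, advance = 90 mod 15 = 0 teeth = 0/15 turn
Gear 0: 90 mod 21 = 6
Fraction = 6 / 21 = 2/7 (gcd(6,21)=3) = 2/7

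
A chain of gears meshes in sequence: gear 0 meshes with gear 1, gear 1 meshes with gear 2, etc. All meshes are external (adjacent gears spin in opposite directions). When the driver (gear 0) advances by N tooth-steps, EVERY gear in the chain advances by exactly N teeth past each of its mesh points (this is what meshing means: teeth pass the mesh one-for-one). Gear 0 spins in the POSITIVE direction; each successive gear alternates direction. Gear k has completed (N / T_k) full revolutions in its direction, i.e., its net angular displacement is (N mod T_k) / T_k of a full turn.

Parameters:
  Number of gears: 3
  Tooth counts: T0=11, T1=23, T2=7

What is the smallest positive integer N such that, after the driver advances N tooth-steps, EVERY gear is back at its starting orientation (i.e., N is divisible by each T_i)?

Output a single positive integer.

Gear k returns to start when N is a multiple of T_k.
All gears at start simultaneously when N is a common multiple of [11, 23, 7]; the smallest such N is lcm(11, 23, 7).
Start: lcm = T0 = 11
Fold in T1=23: gcd(11, 23) = 1; lcm(11, 23) = 11 * 23 / 1 = 253 / 1 = 253
Fold in T2=7: gcd(253, 7) = 1; lcm(253, 7) = 253 * 7 / 1 = 1771 / 1 = 1771
Full cycle length = 1771

Answer: 1771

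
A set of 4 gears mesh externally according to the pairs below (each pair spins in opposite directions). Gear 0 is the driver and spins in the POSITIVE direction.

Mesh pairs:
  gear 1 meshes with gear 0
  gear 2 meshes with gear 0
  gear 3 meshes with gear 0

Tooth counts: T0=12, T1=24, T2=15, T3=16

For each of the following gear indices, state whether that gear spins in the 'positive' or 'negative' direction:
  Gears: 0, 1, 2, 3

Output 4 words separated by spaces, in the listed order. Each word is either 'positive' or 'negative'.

Gear 0 (driver): positive (depth 0)
  gear 1: meshes with gear 0 -> depth 1 -> negative (opposite of gear 0)
  gear 2: meshes with gear 0 -> depth 1 -> negative (opposite of gear 0)
  gear 3: meshes with gear 0 -> depth 1 -> negative (opposite of gear 0)
Queried indices 0, 1, 2, 3 -> positive, negative, negative, negative

Answer: positive negative negative negative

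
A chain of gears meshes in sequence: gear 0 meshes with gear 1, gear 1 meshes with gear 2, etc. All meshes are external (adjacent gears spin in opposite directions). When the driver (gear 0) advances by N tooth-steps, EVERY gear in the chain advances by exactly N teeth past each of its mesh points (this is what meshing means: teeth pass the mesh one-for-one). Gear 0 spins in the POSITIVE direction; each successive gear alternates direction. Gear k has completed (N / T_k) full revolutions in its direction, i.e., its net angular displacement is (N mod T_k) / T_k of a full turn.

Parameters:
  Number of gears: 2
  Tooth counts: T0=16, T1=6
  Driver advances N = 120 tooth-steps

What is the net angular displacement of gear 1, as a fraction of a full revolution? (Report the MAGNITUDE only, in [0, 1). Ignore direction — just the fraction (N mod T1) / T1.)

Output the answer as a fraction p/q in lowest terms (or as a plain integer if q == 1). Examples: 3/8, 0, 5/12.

Answer: 0

Derivation:
Chain of 2 gears, tooth counts: [16, 6]
  gear 0: T0=16, direction=positive, advance = 120 mod 16 = 8 teeth = 8/16 turn
  gear 1: T1=6, direction=negative, advance = 120 mod 6 = 0 teeth = 0/6 turn
Gear 1: 120 mod 6 = 0
Fraction = 0 / 6 = 0/1 (gcd(0,6)=6) = 0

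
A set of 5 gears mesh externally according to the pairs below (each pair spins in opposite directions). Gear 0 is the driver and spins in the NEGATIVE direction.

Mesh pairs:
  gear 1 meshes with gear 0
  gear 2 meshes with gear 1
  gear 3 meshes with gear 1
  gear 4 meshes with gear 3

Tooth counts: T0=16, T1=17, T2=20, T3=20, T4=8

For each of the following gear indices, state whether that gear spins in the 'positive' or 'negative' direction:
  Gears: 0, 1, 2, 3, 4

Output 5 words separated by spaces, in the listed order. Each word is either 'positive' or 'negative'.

Answer: negative positive negative negative positive

Derivation:
Gear 0 (driver): negative (depth 0)
  gear 1: meshes with gear 0 -> depth 1 -> positive (opposite of gear 0)
  gear 2: meshes with gear 1 -> depth 2 -> negative (opposite of gear 1)
  gear 3: meshes with gear 1 -> depth 2 -> negative (opposite of gear 1)
  gear 4: meshes with gear 3 -> depth 3 -> positive (opposite of gear 3)
Queried indices 0, 1, 2, 3, 4 -> negative, positive, negative, negative, positive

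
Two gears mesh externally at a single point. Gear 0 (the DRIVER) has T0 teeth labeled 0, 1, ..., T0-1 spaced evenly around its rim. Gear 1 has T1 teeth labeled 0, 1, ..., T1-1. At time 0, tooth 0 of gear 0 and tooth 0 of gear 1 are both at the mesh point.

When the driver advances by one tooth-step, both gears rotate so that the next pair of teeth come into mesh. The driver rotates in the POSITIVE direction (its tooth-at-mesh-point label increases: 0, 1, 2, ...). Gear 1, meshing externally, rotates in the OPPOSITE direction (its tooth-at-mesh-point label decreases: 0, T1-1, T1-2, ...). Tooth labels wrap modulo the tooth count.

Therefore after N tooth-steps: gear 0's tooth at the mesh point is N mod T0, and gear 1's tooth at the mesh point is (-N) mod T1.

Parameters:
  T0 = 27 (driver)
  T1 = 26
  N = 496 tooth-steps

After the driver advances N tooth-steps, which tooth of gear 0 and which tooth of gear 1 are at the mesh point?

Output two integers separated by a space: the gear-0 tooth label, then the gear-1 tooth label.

Gear 0 (driver, T0=27): tooth at mesh = N mod T0
  496 = 18 * 27 + 10, so 496 mod 27 = 10
  gear 0 tooth = 10
Gear 1 (driven, T1=26): tooth at mesh = (-N) mod T1
  496 = 19 * 26 + 2, so 496 mod 26 = 2
  (-496) mod 26 = (-2) mod 26 = 26 - 2 = 24
Mesh after 496 steps: gear-0 tooth 10 meets gear-1 tooth 24

Answer: 10 24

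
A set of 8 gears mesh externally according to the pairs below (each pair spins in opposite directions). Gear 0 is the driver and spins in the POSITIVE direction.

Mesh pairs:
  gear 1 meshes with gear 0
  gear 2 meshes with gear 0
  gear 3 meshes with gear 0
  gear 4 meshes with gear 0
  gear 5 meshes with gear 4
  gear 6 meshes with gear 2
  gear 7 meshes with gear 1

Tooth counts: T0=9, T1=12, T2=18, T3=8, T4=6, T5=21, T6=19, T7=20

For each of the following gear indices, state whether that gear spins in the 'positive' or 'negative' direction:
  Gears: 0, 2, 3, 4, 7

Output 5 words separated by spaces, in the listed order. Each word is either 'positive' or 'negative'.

Gear 0 (driver): positive (depth 0)
  gear 1: meshes with gear 0 -> depth 1 -> negative (opposite of gear 0)
  gear 2: meshes with gear 0 -> depth 1 -> negative (opposite of gear 0)
  gear 3: meshes with gear 0 -> depth 1 -> negative (opposite of gear 0)
  gear 4: meshes with gear 0 -> depth 1 -> negative (opposite of gear 0)
  gear 5: meshes with gear 4 -> depth 2 -> positive (opposite of gear 4)
  gear 6: meshes with gear 2 -> depth 2 -> positive (opposite of gear 2)
  gear 7: meshes with gear 1 -> depth 2 -> positive (opposite of gear 1)
Queried indices 0, 2, 3, 4, 7 -> positive, negative, negative, negative, positive

Answer: positive negative negative negative positive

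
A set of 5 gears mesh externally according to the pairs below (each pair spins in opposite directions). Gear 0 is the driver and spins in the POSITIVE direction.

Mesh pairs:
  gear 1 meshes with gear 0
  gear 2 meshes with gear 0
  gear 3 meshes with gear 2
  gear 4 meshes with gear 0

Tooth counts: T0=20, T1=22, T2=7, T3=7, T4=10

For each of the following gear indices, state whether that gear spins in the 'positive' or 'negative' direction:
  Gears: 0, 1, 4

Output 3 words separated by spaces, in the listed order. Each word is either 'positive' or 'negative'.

Gear 0 (driver): positive (depth 0)
  gear 1: meshes with gear 0 -> depth 1 -> negative (opposite of gear 0)
  gear 2: meshes with gear 0 -> depth 1 -> negative (opposite of gear 0)
  gear 3: meshes with gear 2 -> depth 2 -> positive (opposite of gear 2)
  gear 4: meshes with gear 0 -> depth 1 -> negative (opposite of gear 0)
Queried indices 0, 1, 4 -> positive, negative, negative

Answer: positive negative negative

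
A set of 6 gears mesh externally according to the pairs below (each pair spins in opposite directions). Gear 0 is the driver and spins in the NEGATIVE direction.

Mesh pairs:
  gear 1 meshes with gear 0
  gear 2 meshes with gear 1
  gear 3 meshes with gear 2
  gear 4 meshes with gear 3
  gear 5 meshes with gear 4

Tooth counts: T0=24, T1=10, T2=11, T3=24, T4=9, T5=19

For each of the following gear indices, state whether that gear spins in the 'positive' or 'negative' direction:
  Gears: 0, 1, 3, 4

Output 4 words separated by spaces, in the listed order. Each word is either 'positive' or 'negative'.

Answer: negative positive positive negative

Derivation:
Gear 0 (driver): negative (depth 0)
  gear 1: meshes with gear 0 -> depth 1 -> positive (opposite of gear 0)
  gear 2: meshes with gear 1 -> depth 2 -> negative (opposite of gear 1)
  gear 3: meshes with gear 2 -> depth 3 -> positive (opposite of gear 2)
  gear 4: meshes with gear 3 -> depth 4 -> negative (opposite of gear 3)
  gear 5: meshes with gear 4 -> depth 5 -> positive (opposite of gear 4)
Queried indices 0, 1, 3, 4 -> negative, positive, positive, negative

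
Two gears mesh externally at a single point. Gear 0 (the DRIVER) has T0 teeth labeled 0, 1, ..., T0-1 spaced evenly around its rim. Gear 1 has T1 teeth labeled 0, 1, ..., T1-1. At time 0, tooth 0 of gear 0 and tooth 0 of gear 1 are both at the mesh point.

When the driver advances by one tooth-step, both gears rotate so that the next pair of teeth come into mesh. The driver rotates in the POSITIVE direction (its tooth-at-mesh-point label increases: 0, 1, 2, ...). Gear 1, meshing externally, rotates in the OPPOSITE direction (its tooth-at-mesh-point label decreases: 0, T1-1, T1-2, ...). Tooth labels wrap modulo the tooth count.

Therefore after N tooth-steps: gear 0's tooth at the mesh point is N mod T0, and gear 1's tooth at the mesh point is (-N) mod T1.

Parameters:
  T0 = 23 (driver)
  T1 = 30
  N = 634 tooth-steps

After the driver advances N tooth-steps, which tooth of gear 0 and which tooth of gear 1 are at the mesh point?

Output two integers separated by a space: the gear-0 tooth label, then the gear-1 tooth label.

Answer: 13 26

Derivation:
Gear 0 (driver, T0=23): tooth at mesh = N mod T0
  634 = 27 * 23 + 13, so 634 mod 23 = 13
  gear 0 tooth = 13
Gear 1 (driven, T1=30): tooth at mesh = (-N) mod T1
  634 = 21 * 30 + 4, so 634 mod 30 = 4
  (-634) mod 30 = (-4) mod 30 = 30 - 4 = 26
Mesh after 634 steps: gear-0 tooth 13 meets gear-1 tooth 26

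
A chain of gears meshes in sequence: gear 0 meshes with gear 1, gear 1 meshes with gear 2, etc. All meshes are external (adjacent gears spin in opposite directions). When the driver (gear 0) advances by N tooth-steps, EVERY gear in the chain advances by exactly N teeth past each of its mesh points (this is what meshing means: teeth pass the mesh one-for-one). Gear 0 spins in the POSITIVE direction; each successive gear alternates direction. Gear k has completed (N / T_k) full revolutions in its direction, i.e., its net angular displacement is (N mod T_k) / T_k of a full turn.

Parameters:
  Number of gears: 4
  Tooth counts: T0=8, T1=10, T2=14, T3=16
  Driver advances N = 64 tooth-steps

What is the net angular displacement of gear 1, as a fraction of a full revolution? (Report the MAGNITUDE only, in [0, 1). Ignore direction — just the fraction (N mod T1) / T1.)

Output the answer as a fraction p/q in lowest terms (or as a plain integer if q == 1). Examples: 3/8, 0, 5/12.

Chain of 4 gears, tooth counts: [8, 10, 14, 16]
  gear 0: T0=8, direction=positive, advance = 64 mod 8 = 0 teeth = 0/8 turn
  gear 1: T1=10, direction=negative, advance = 64 mod 10 = 4 teeth = 4/10 turn
  gear 2: T2=14, direction=positive, advance = 64 mod 14 = 8 teeth = 8/14 turn
  gear 3: T3=16, direction=negative, advance = 64 mod 16 = 0 teeth = 0/16 turn
Gear 1: 64 mod 10 = 4
Fraction = 4 / 10 = 2/5 (gcd(4,10)=2) = 2/5

Answer: 2/5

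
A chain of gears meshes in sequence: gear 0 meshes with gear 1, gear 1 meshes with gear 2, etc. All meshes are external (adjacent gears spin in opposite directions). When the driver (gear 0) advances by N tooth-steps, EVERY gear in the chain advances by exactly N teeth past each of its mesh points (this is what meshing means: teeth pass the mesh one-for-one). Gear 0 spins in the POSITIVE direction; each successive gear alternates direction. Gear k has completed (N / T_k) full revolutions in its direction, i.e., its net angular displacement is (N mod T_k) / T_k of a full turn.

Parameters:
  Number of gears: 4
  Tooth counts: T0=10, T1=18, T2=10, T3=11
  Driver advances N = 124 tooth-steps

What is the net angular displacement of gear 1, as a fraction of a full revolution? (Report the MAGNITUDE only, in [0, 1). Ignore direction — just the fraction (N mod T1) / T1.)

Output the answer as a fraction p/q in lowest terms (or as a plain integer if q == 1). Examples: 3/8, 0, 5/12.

Answer: 8/9

Derivation:
Chain of 4 gears, tooth counts: [10, 18, 10, 11]
  gear 0: T0=10, direction=positive, advance = 124 mod 10 = 4 teeth = 4/10 turn
  gear 1: T1=18, direction=negative, advance = 124 mod 18 = 16 teeth = 16/18 turn
  gear 2: T2=10, direction=positive, advance = 124 mod 10 = 4 teeth = 4/10 turn
  gear 3: T3=11, direction=negative, advance = 124 mod 11 = 3 teeth = 3/11 turn
Gear 1: 124 mod 18 = 16
Fraction = 16 / 18 = 8/9 (gcd(16,18)=2) = 8/9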